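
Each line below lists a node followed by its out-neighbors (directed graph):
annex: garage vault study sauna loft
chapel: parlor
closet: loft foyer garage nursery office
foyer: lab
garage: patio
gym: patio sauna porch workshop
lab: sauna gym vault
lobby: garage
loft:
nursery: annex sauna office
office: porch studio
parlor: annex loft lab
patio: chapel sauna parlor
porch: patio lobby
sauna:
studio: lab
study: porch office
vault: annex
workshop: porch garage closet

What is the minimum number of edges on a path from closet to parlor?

3

Level 0: closet
Level 1: foyer, garage, loft, nursery, office
Level 2: annex, lab, patio, porch, sauna, studio
Level 3: chapel, gym, lobby, parlor, study, vault
Level 4: workshop
parlor first appears at level 3.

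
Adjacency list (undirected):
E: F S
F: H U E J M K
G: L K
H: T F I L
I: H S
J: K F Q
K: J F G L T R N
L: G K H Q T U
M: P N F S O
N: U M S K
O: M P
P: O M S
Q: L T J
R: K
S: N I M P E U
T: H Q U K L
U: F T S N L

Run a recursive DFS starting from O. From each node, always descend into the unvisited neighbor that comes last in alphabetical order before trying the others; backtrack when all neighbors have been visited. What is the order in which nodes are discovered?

Visit O
O → P
P → S
S → U
U → T
T → Q
Q → L
L → K
K → R
K → N
N → M
M → F
F → J
F → H
H → I
F → E
K → G

O, P, S, U, T, Q, L, K, R, N, M, F, J, H, I, E, G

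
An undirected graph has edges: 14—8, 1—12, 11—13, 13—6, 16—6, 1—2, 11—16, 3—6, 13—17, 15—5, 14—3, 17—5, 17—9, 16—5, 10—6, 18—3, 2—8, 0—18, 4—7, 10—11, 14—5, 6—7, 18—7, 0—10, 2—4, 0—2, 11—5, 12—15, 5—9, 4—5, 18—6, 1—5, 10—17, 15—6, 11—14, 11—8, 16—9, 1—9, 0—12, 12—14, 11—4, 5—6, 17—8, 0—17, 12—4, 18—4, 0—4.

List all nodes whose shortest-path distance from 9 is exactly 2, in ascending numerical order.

Level 0: 9
Level 1: 1, 5, 16, 17
Level 2: 0, 2, 4, 6, 8, 10, 11, 12, 13, 14, 15
Level 3: 3, 7, 18

0, 2, 4, 6, 8, 10, 11, 12, 13, 14, 15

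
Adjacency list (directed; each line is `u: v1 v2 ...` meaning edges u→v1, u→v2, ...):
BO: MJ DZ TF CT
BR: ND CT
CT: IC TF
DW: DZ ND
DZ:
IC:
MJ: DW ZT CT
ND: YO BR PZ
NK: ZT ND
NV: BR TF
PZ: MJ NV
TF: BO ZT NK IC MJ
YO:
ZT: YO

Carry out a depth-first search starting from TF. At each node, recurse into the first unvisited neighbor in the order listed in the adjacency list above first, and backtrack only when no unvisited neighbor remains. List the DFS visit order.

TF BO MJ DW DZ ND YO BR CT IC PZ NV ZT NK

Visit TF
TF → BO
BO → MJ
MJ → DW
DW → DZ
DW → ND
ND → YO
ND → BR
BR → CT
CT → IC
ND → PZ
PZ → NV
MJ → ZT
TF → NK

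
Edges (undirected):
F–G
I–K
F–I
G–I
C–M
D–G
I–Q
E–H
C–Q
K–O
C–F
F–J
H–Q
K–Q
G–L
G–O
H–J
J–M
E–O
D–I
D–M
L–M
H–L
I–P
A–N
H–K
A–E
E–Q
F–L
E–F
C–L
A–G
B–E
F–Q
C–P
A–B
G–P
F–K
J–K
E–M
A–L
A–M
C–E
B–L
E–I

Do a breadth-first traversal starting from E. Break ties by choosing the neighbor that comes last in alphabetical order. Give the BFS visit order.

E, Q, O, M, I, H, F, C, B, A, K, G, L, J, D, P, N

Visit E; enqueue Q, O, M, I, H, F, C, B, A → queue [Q, O, M, I, H, F, C, B, A]
Visit Q; enqueue K → queue [O, M, I, H, F, C, B, A, K]
Visit O; enqueue G → queue [M, I, H, F, C, B, A, K, G]
Visit M; enqueue L, J, D → queue [I, H, F, C, B, A, K, G, L, J, D]
Visit I; enqueue P → queue [H, F, C, B, A, K, G, L, J, D, P]
Visit H → queue [F, C, B, A, K, G, L, J, D, P]
Visit F → queue [C, B, A, K, G, L, J, D, P]
Visit C → queue [B, A, K, G, L, J, D, P]
Visit B → queue [A, K, G, L, J, D, P]
Visit A; enqueue N → queue [K, G, L, J, D, P, N]
Visit K → queue [G, L, J, D, P, N]
Visit G → queue [L, J, D, P, N]
Visit L → queue [J, D, P, N]
Visit J → queue [D, P, N]
Visit D → queue [P, N]
Visit P → queue [N]
Visit N → queue []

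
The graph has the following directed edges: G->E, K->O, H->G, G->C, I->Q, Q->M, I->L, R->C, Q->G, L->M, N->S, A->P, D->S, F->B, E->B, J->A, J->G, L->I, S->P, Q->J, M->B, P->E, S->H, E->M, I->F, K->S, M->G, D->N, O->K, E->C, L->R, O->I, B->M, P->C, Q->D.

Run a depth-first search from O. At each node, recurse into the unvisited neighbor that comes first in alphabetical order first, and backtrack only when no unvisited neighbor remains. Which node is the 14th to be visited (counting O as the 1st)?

Visit O
O → I
I → F
F → B
B → M
M → G
G → C
G → E
I → L
L → R
I → Q
Q → D
D → N
N → S
S → H
S → P
Q → J
J → A
O → K

Visit order: O, I, F, B, M, G, C, E, L, R, Q, D, N, S, H, P, J, A, K

S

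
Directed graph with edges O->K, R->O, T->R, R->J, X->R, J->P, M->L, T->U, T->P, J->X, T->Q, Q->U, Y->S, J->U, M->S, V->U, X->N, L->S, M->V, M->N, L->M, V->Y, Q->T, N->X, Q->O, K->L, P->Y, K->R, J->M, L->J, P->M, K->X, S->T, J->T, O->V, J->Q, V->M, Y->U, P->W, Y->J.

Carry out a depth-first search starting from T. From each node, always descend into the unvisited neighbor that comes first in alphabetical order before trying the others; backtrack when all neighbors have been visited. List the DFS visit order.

T → P → M → L → J → Q → O → K → R → X → N → V → U → Y → S → W

Visit T
T → P
P → M
M → L
L → J
J → Q
Q → O
O → K
K → R
K → X
X → N
O → V
V → U
V → Y
Y → S
P → W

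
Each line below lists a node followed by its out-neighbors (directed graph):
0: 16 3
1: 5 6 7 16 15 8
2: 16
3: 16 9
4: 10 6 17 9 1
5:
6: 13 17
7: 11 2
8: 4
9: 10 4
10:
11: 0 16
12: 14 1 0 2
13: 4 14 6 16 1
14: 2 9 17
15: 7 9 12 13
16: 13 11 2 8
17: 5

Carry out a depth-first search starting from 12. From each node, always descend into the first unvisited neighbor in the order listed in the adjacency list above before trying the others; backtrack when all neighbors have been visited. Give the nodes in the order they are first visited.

Visit 12
12 → 14
14 → 2
2 → 16
16 → 13
13 → 4
4 → 10
4 → 6
6 → 17
17 → 5
4 → 9
4 → 1
1 → 7
7 → 11
11 → 0
0 → 3
1 → 15
1 → 8

12, 14, 2, 16, 13, 4, 10, 6, 17, 5, 9, 1, 7, 11, 0, 3, 15, 8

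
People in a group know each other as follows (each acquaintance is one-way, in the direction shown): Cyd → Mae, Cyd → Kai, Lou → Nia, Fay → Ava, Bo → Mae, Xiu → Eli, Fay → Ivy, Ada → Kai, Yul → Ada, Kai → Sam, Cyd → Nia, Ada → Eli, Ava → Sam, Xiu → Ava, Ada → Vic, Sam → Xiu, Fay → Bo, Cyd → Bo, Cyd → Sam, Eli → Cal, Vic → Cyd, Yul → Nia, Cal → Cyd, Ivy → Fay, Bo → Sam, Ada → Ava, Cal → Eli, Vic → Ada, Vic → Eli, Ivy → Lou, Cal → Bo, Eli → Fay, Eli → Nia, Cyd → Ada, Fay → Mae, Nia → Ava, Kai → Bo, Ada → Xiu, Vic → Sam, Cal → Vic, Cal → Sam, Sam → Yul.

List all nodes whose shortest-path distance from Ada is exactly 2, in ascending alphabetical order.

Bo, Cal, Cyd, Fay, Nia, Sam

Level 0: Ada
Level 1: Ava, Eli, Kai, Vic, Xiu
Level 2: Bo, Cal, Cyd, Fay, Nia, Sam
Level 3: Ivy, Mae, Yul
Level 4: Lou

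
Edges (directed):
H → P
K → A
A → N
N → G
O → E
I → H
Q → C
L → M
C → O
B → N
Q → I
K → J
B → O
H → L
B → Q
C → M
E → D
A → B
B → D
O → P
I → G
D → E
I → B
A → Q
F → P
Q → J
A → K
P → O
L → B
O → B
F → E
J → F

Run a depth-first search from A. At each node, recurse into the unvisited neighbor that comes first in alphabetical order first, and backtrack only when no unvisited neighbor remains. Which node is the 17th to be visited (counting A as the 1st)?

Visit A
A → B
B → D
D → E
B → N
N → G
B → O
O → P
B → Q
Q → C
C → M
Q → I
I → H
H → L
Q → J
J → F
A → K

Visit order: A, B, D, E, N, G, O, P, Q, C, M, I, H, L, J, F, K

K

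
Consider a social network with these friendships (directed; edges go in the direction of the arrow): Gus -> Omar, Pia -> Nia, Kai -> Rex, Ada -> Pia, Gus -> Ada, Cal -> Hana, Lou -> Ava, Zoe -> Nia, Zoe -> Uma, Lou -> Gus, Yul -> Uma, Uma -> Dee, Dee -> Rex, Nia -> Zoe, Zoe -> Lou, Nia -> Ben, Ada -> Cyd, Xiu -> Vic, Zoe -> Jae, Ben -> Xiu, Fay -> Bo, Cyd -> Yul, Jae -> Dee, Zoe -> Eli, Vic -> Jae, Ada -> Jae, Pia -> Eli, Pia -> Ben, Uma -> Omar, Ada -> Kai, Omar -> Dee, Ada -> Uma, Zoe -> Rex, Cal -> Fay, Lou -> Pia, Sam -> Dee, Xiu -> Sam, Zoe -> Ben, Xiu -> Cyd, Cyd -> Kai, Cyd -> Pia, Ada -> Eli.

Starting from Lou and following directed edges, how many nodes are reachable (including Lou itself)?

20

BFS from Lou visits: Lou, Pia, Gus, Ava, Nia, Eli, Ben, Omar, Ada, Zoe, Xiu, Dee, Uma, Kai, Jae, Cyd, Rex, Vic, Sam, Yul
Reachable nodes: 20 of 24 total.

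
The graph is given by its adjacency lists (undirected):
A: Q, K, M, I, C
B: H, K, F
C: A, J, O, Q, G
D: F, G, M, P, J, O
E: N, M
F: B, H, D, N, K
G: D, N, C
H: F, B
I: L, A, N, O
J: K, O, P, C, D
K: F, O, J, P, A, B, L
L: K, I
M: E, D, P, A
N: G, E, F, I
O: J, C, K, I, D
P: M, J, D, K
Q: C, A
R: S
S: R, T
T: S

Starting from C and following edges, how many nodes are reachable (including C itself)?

17

BFS from C visits: C, A, G, J, O, Q, I, K, M, D, N, P, L, B, F, E, H
Reachable nodes: 17 of 20 total.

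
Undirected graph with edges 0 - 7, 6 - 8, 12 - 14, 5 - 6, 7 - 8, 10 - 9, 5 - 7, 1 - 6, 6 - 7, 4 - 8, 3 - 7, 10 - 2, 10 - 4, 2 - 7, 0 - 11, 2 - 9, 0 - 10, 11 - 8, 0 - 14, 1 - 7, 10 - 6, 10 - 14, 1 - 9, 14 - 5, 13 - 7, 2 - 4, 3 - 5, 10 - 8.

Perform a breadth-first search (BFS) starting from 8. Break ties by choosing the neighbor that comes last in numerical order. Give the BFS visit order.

8, 11, 10, 7, 6, 4, 0, 14, 9, 2, 13, 5, 3, 1, 12

Visit 8; enqueue 11, 10, 7, 6, 4 → queue [11, 10, 7, 6, 4]
Visit 11; enqueue 0 → queue [10, 7, 6, 4, 0]
Visit 10; enqueue 14, 9, 2 → queue [7, 6, 4, 0, 14, 9, 2]
Visit 7; enqueue 13, 5, 3, 1 → queue [6, 4, 0, 14, 9, 2, 13, 5, 3, 1]
Visit 6 → queue [4, 0, 14, 9, 2, 13, 5, 3, 1]
Visit 4 → queue [0, 14, 9, 2, 13, 5, 3, 1]
Visit 0 → queue [14, 9, 2, 13, 5, 3, 1]
Visit 14; enqueue 12 → queue [9, 2, 13, 5, 3, 1, 12]
Visit 9 → queue [2, 13, 5, 3, 1, 12]
Visit 2 → queue [13, 5, 3, 1, 12]
Visit 13 → queue [5, 3, 1, 12]
Visit 5 → queue [3, 1, 12]
Visit 3 → queue [1, 12]
Visit 1 → queue [12]
Visit 12 → queue []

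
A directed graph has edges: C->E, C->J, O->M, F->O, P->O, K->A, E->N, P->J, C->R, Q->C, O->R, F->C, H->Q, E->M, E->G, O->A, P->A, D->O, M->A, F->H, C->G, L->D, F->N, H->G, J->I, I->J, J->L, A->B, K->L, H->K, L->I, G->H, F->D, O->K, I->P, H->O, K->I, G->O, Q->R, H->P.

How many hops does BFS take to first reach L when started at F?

3

Level 0: F
Level 1: C, D, H, N, O
Level 2: A, E, G, J, K, M, P, Q, R
Level 3: B, I, L
L first appears at level 3.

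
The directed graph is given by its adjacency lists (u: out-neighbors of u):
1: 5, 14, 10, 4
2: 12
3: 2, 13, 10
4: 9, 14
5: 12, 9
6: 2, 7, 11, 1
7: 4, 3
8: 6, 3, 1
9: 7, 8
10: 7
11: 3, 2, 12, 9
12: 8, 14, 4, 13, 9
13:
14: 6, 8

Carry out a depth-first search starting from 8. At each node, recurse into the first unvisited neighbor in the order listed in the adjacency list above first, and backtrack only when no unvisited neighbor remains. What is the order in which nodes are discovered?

8, 6, 2, 12, 14, 4, 9, 7, 3, 13, 10, 11, 1, 5

Visit 8
8 → 6
6 → 2
2 → 12
12 → 14
12 → 4
4 → 9
9 → 7
7 → 3
3 → 13
3 → 10
6 → 11
6 → 1
1 → 5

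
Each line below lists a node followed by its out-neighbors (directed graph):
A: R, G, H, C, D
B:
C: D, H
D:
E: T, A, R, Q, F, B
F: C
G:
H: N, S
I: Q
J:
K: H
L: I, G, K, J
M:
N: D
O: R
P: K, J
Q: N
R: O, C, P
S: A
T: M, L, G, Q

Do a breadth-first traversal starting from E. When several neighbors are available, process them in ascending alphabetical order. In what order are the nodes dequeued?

Visit E; enqueue A, B, F, Q, R, T → queue [A, B, F, Q, R, T]
Visit A; enqueue C, D, G, H → queue [B, F, Q, R, T, C, D, G, H]
Visit B → queue [F, Q, R, T, C, D, G, H]
Visit F → queue [Q, R, T, C, D, G, H]
Visit Q; enqueue N → queue [R, T, C, D, G, H, N]
Visit R; enqueue O, P → queue [T, C, D, G, H, N, O, P]
Visit T; enqueue L, M → queue [C, D, G, H, N, O, P, L, M]
Visit C → queue [D, G, H, N, O, P, L, M]
Visit D → queue [G, H, N, O, P, L, M]
Visit G → queue [H, N, O, P, L, M]
Visit H; enqueue S → queue [N, O, P, L, M, S]
Visit N → queue [O, P, L, M, S]
Visit O → queue [P, L, M, S]
Visit P; enqueue J, K → queue [L, M, S, J, K]
Visit L; enqueue I → queue [M, S, J, K, I]
Visit M → queue [S, J, K, I]
Visit S → queue [J, K, I]
Visit J → queue [K, I]
Visit K → queue [I]
Visit I → queue []

E, A, B, F, Q, R, T, C, D, G, H, N, O, P, L, M, S, J, K, I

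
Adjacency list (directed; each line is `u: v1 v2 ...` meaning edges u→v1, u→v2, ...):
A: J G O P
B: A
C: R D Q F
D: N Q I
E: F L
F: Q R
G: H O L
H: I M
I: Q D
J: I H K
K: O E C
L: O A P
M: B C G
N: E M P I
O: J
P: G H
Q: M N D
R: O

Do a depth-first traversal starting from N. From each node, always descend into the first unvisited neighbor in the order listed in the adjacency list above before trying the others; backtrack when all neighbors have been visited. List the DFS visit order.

N → E → F → Q → M → B → A → J → I → D → H → K → O → C → R → G → L → P

Visit N
N → E
E → F
F → Q
Q → M
M → B
B → A
A → J
J → I
I → D
J → H
J → K
K → O
K → C
C → R
A → G
G → L
L → P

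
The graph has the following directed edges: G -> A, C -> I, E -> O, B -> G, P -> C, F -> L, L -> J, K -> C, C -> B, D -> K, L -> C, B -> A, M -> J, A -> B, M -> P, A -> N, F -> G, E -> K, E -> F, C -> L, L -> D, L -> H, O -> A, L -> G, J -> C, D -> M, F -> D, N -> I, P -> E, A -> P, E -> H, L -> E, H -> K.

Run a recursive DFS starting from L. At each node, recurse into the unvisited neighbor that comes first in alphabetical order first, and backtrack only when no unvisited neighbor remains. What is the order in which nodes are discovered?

L -> C -> B -> A -> N -> I -> P -> E -> F -> D -> K -> M -> J -> G -> H -> O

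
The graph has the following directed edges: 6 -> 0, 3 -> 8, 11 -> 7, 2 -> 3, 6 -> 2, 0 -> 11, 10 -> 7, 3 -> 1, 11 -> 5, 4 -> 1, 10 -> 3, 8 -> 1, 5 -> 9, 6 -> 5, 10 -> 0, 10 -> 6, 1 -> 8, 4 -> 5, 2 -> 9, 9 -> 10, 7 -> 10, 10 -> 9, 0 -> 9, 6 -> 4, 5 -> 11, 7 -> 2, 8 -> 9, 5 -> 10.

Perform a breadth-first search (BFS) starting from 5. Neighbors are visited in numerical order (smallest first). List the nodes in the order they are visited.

5 9 10 11 0 3 6 7 1 8 2 4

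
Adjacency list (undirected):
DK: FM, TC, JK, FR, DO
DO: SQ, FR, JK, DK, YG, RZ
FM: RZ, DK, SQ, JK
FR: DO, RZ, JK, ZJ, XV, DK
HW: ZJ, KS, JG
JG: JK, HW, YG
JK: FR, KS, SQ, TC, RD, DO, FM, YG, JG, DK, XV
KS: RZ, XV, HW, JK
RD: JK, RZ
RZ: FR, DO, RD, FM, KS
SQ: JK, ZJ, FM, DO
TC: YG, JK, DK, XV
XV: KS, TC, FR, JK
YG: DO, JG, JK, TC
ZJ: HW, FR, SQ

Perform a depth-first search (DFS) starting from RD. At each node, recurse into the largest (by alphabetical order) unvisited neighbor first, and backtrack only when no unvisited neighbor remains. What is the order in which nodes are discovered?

RD RZ KS XV TC YG JK SQ ZJ HW JG FR DO DK FM

Visit RD
RD → RZ
RZ → KS
KS → XV
XV → TC
TC → YG
YG → JK
JK → SQ
SQ → ZJ
ZJ → HW
HW → JG
ZJ → FR
FR → DO
DO → DK
DK → FM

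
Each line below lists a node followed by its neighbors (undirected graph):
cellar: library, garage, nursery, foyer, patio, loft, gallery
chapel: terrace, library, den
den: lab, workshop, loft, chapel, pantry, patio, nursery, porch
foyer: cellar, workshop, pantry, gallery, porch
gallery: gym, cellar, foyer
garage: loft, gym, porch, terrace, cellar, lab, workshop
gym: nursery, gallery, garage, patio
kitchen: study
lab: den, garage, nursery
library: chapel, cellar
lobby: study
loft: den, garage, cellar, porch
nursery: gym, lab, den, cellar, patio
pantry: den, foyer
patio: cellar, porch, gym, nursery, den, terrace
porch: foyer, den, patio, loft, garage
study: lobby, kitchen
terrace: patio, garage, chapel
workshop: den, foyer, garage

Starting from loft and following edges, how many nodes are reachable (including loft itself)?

BFS from loft visits: loft, den, garage, cellar, porch, lab, workshop, chapel, pantry, patio, nursery, gym, terrace, library, foyer, gallery
Reachable nodes: 16 of 19 total.

16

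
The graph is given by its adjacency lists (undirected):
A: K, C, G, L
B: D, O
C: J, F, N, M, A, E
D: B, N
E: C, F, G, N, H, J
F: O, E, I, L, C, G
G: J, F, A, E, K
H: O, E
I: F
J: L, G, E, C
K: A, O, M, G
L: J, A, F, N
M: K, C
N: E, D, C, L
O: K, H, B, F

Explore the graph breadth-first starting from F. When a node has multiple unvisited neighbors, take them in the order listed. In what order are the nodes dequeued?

F O E I L C G K H B N J A M D

Visit F; enqueue O, E, I, L, C, G → queue [O, E, I, L, C, G]
Visit O; enqueue K, H, B → queue [E, I, L, C, G, K, H, B]
Visit E; enqueue N, J → queue [I, L, C, G, K, H, B, N, J]
Visit I → queue [L, C, G, K, H, B, N, J]
Visit L; enqueue A → queue [C, G, K, H, B, N, J, A]
Visit C; enqueue M → queue [G, K, H, B, N, J, A, M]
Visit G → queue [K, H, B, N, J, A, M]
Visit K → queue [H, B, N, J, A, M]
Visit H → queue [B, N, J, A, M]
Visit B; enqueue D → queue [N, J, A, M, D]
Visit N → queue [J, A, M, D]
Visit J → queue [A, M, D]
Visit A → queue [M, D]
Visit M → queue [D]
Visit D → queue []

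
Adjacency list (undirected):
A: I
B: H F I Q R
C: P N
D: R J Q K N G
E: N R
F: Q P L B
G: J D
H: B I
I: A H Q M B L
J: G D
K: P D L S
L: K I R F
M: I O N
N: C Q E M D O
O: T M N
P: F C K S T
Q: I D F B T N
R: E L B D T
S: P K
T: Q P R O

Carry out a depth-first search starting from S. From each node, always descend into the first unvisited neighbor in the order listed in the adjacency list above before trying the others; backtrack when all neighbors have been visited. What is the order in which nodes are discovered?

Visit S
S → P
P → F
F → Q
Q → I
I → A
I → H
H → B
B → R
R → E
E → N
N → C
N → M
M → O
O → T
N → D
D → J
J → G
D → K
K → L

S, P, F, Q, I, A, H, B, R, E, N, C, M, O, T, D, J, G, K, L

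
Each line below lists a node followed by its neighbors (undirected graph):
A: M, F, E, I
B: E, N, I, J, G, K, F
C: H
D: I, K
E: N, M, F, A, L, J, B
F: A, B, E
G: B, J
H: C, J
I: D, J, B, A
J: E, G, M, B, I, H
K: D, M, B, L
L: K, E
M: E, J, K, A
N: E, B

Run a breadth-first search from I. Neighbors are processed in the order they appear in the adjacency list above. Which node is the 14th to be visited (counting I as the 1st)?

C

Visit I; enqueue D, J, B, A → queue [D, J, B, A]
Visit D; enqueue K → queue [J, B, A, K]
Visit J; enqueue E, G, M, H → queue [B, A, K, E, G, M, H]
Visit B; enqueue N, F → queue [A, K, E, G, M, H, N, F]
Visit A → queue [K, E, G, M, H, N, F]
Visit K; enqueue L → queue [E, G, M, H, N, F, L]
Visit E → queue [G, M, H, N, F, L]
Visit G → queue [M, H, N, F, L]
Visit M → queue [H, N, F, L]
Visit H; enqueue C → queue [N, F, L, C]
Visit N → queue [F, L, C]
Visit F → queue [L, C]
Visit L → queue [C]
Visit C → queue []

Visit order: I, D, J, B, A, K, E, G, M, H, N, F, L, C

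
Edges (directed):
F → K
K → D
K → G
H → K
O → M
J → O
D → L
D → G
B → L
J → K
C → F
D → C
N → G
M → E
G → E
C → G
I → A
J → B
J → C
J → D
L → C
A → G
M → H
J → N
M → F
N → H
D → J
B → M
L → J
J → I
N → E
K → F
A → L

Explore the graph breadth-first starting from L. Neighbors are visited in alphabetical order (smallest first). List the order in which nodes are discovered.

L, C, J, F, G, B, D, I, K, N, O, E, M, A, H

Visit L; enqueue C, J → queue [C, J]
Visit C; enqueue F, G → queue [J, F, G]
Visit J; enqueue B, D, I, K, N, O → queue [F, G, B, D, I, K, N, O]
Visit F → queue [G, B, D, I, K, N, O]
Visit G; enqueue E → queue [B, D, I, K, N, O, E]
Visit B; enqueue M → queue [D, I, K, N, O, E, M]
Visit D → queue [I, K, N, O, E, M]
Visit I; enqueue A → queue [K, N, O, E, M, A]
Visit K → queue [N, O, E, M, A]
Visit N; enqueue H → queue [O, E, M, A, H]
Visit O → queue [E, M, A, H]
Visit E → queue [M, A, H]
Visit M → queue [A, H]
Visit A → queue [H]
Visit H → queue []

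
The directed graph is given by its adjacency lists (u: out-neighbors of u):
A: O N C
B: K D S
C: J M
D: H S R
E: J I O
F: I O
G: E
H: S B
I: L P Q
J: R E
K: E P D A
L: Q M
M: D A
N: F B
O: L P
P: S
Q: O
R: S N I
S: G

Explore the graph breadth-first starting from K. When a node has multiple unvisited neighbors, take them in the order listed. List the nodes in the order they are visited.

Visit K; enqueue E, P, D, A → queue [E, P, D, A]
Visit E; enqueue J, I, O → queue [P, D, A, J, I, O]
Visit P; enqueue S → queue [D, A, J, I, O, S]
Visit D; enqueue H, R → queue [A, J, I, O, S, H, R]
Visit A; enqueue N, C → queue [J, I, O, S, H, R, N, C]
Visit J → queue [I, O, S, H, R, N, C]
Visit I; enqueue L, Q → queue [O, S, H, R, N, C, L, Q]
Visit O → queue [S, H, R, N, C, L, Q]
Visit S; enqueue G → queue [H, R, N, C, L, Q, G]
Visit H; enqueue B → queue [R, N, C, L, Q, G, B]
Visit R → queue [N, C, L, Q, G, B]
Visit N; enqueue F → queue [C, L, Q, G, B, F]
Visit C; enqueue M → queue [L, Q, G, B, F, M]
Visit L → queue [Q, G, B, F, M]
Visit Q → queue [G, B, F, M]
Visit G → queue [B, F, M]
Visit B → queue [F, M]
Visit F → queue [M]
Visit M → queue []

K -> E -> P -> D -> A -> J -> I -> O -> S -> H -> R -> N -> C -> L -> Q -> G -> B -> F -> M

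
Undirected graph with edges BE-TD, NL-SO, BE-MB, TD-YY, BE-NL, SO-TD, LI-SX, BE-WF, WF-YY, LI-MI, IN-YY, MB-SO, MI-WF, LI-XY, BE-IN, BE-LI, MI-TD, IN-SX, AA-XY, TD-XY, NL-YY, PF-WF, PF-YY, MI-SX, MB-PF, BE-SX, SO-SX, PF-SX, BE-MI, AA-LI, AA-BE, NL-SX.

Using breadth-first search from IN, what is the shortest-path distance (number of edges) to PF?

Level 0: IN
Level 1: BE, SX, YY
Level 2: AA, LI, MB, MI, NL, PF, SO, TD, WF
Level 3: XY
PF first appears at level 2.

2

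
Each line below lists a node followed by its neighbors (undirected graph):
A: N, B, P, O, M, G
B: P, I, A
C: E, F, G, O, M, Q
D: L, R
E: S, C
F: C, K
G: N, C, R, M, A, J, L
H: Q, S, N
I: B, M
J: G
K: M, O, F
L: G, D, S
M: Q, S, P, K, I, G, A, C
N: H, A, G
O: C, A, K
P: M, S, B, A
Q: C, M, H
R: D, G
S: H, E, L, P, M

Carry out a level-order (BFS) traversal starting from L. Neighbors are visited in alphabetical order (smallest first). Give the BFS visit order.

Visit L; enqueue D, G, S → queue [D, G, S]
Visit D; enqueue R → queue [G, S, R]
Visit G; enqueue A, C, J, M, N → queue [S, R, A, C, J, M, N]
Visit S; enqueue E, H, P → queue [R, A, C, J, M, N, E, H, P]
Visit R → queue [A, C, J, M, N, E, H, P]
Visit A; enqueue B, O → queue [C, J, M, N, E, H, P, B, O]
Visit C; enqueue F, Q → queue [J, M, N, E, H, P, B, O, F, Q]
Visit J → queue [M, N, E, H, P, B, O, F, Q]
Visit M; enqueue I, K → queue [N, E, H, P, B, O, F, Q, I, K]
Visit N → queue [E, H, P, B, O, F, Q, I, K]
Visit E → queue [H, P, B, O, F, Q, I, K]
Visit H → queue [P, B, O, F, Q, I, K]
Visit P → queue [B, O, F, Q, I, K]
Visit B → queue [O, F, Q, I, K]
Visit O → queue [F, Q, I, K]
Visit F → queue [Q, I, K]
Visit Q → queue [I, K]
Visit I → queue [K]
Visit K → queue []

L -> D -> G -> S -> R -> A -> C -> J -> M -> N -> E -> H -> P -> B -> O -> F -> Q -> I -> K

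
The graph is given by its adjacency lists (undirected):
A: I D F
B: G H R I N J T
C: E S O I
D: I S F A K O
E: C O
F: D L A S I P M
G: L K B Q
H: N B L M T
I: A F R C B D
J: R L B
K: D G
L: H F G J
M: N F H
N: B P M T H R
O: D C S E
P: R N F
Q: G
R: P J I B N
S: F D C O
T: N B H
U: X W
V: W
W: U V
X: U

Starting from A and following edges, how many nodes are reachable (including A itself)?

20

BFS from A visits: A, D, F, I, K, O, S, L, M, P, B, C, R, G, E, H, J, N, T, Q
Reachable nodes: 20 of 24 total.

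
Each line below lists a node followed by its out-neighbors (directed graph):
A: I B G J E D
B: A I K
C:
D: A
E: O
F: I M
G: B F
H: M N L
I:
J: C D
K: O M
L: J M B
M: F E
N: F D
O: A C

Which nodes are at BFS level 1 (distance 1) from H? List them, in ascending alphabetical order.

L, M, N

Level 0: H
Level 1: L, M, N
Level 2: B, D, E, F, J
Level 3: A, C, I, K, O
Level 4: G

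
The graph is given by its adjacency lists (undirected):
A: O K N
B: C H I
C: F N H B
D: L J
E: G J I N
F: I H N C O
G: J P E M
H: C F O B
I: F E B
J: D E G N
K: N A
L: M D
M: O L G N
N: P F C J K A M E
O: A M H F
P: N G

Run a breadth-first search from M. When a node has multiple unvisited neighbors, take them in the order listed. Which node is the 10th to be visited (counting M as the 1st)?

Visit M; enqueue O, L, G, N → queue [O, L, G, N]
Visit O; enqueue A, H, F → queue [L, G, N, A, H, F]
Visit L; enqueue D → queue [G, N, A, H, F, D]
Visit G; enqueue J, P, E → queue [N, A, H, F, D, J, P, E]
Visit N; enqueue C, K → queue [A, H, F, D, J, P, E, C, K]
Visit A → queue [H, F, D, J, P, E, C, K]
Visit H; enqueue B → queue [F, D, J, P, E, C, K, B]
Visit F; enqueue I → queue [D, J, P, E, C, K, B, I]
Visit D → queue [J, P, E, C, K, B, I]
Visit J → queue [P, E, C, K, B, I]
Visit P → queue [E, C, K, B, I]
Visit E → queue [C, K, B, I]
Visit C → queue [K, B, I]
Visit K → queue [B, I]
Visit B → queue [I]
Visit I → queue []

Visit order: M, O, L, G, N, A, H, F, D, J, P, E, C, K, B, I

J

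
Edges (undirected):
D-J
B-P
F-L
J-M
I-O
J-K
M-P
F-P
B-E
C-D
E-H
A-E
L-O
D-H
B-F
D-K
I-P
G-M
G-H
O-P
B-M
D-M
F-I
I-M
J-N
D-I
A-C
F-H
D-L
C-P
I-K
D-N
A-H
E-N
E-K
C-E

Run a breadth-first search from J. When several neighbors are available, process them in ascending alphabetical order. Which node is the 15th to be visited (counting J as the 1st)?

F

Visit J; enqueue D, K, M, N → queue [D, K, M, N]
Visit D; enqueue C, H, I, L → queue [K, M, N, C, H, I, L]
Visit K; enqueue E → queue [M, N, C, H, I, L, E]
Visit M; enqueue B, G, P → queue [N, C, H, I, L, E, B, G, P]
Visit N → queue [C, H, I, L, E, B, G, P]
Visit C; enqueue A → queue [H, I, L, E, B, G, P, A]
Visit H; enqueue F → queue [I, L, E, B, G, P, A, F]
Visit I; enqueue O → queue [L, E, B, G, P, A, F, O]
Visit L → queue [E, B, G, P, A, F, O]
Visit E → queue [B, G, P, A, F, O]
Visit B → queue [G, P, A, F, O]
Visit G → queue [P, A, F, O]
Visit P → queue [A, F, O]
Visit A → queue [F, O]
Visit F → queue [O]
Visit O → queue []

Visit order: J, D, K, M, N, C, H, I, L, E, B, G, P, A, F, O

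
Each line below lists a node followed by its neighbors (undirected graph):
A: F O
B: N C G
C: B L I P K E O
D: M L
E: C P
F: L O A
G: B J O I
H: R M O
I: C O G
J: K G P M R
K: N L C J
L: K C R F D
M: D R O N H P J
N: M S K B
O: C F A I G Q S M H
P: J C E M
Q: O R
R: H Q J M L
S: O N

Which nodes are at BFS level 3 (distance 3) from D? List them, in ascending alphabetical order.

Level 0: D
Level 1: L, M
Level 2: C, F, H, J, K, N, O, P, R
Level 3: A, B, E, G, I, Q, S

A, B, E, G, I, Q, S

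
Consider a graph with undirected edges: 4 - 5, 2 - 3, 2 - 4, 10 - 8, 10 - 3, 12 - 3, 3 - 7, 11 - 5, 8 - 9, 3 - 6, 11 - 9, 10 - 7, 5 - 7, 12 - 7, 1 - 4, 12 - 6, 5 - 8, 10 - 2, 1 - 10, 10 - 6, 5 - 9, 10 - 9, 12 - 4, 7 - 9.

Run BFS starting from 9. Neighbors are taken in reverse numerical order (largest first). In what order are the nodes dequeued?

Visit 9; enqueue 11, 10, 8, 7, 5 → queue [11, 10, 8, 7, 5]
Visit 11 → queue [10, 8, 7, 5]
Visit 10; enqueue 6, 3, 2, 1 → queue [8, 7, 5, 6, 3, 2, 1]
Visit 8 → queue [7, 5, 6, 3, 2, 1]
Visit 7; enqueue 12 → queue [5, 6, 3, 2, 1, 12]
Visit 5; enqueue 4 → queue [6, 3, 2, 1, 12, 4]
Visit 6 → queue [3, 2, 1, 12, 4]
Visit 3 → queue [2, 1, 12, 4]
Visit 2 → queue [1, 12, 4]
Visit 1 → queue [12, 4]
Visit 12 → queue [4]
Visit 4 → queue []

9, 11, 10, 8, 7, 5, 6, 3, 2, 1, 12, 4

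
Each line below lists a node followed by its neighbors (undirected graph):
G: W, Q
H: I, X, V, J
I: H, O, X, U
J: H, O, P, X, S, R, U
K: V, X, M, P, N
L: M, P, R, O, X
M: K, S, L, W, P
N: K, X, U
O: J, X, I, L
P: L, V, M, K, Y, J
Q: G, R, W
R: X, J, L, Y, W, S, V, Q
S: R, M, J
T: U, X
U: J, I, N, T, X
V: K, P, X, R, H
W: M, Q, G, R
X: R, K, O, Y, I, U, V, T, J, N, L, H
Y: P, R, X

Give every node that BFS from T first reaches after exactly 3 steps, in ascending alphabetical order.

M, P, Q, S, W

Level 0: T
Level 1: U, X
Level 2: H, I, J, K, L, N, O, R, V, Y
Level 3: M, P, Q, S, W
Level 4: G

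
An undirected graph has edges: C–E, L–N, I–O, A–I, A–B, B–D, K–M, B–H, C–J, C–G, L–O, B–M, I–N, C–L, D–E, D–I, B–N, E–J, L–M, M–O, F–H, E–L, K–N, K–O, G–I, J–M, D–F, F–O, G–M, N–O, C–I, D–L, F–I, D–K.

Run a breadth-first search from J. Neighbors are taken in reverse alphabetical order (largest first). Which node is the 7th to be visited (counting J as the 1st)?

K

Visit J; enqueue M, E, C → queue [M, E, C]
Visit M; enqueue O, L, K, G, B → queue [E, C, O, L, K, G, B]
Visit E; enqueue D → queue [C, O, L, K, G, B, D]
Visit C; enqueue I → queue [O, L, K, G, B, D, I]
Visit O; enqueue N, F → queue [L, K, G, B, D, I, N, F]
Visit L → queue [K, G, B, D, I, N, F]
Visit K → queue [G, B, D, I, N, F]
Visit G → queue [B, D, I, N, F]
Visit B; enqueue H, A → queue [D, I, N, F, H, A]
Visit D → queue [I, N, F, H, A]
Visit I → queue [N, F, H, A]
Visit N → queue [F, H, A]
Visit F → queue [H, A]
Visit H → queue [A]
Visit A → queue []

Visit order: J, M, E, C, O, L, K, G, B, D, I, N, F, H, A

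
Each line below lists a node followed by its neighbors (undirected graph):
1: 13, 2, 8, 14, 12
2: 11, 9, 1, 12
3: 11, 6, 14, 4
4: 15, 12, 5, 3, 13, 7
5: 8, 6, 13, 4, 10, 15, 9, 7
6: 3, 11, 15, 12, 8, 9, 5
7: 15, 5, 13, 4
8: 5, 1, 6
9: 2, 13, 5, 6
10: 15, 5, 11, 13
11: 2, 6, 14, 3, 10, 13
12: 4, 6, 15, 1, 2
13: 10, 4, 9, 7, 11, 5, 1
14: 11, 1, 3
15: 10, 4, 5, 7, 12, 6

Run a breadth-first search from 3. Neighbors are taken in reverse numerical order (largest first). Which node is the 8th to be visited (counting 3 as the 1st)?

10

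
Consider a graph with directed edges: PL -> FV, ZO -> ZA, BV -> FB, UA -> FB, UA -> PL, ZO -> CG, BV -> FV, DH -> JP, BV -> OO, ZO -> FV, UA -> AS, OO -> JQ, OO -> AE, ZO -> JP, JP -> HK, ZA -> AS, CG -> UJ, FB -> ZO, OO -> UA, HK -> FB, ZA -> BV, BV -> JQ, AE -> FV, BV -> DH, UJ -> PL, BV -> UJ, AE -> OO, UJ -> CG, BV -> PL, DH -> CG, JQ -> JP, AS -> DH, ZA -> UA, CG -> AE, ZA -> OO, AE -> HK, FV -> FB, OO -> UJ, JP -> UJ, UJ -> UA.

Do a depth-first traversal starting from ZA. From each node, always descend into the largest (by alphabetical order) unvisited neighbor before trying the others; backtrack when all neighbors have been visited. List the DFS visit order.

ZA UA PL FV FB ZO JP UJ CG AE OO JQ HK AS DH BV

Visit ZA
ZA → UA
UA → PL
PL → FV
FV → FB
FB → ZO
ZO → JP
JP → UJ
UJ → CG
CG → AE
AE → OO
OO → JQ
AE → HK
UA → AS
AS → DH
ZA → BV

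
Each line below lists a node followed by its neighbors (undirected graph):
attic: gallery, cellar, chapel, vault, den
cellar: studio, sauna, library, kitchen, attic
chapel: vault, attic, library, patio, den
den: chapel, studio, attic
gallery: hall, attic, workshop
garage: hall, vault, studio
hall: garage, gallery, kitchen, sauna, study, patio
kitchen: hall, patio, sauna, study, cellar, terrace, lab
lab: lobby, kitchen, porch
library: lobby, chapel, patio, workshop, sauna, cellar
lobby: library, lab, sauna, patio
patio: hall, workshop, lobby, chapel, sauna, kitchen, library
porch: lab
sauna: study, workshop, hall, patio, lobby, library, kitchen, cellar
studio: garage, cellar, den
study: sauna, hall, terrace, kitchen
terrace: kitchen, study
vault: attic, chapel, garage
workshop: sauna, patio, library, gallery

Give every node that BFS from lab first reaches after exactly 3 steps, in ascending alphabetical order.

Level 0: lab
Level 1: kitchen, lobby, porch
Level 2: cellar, hall, library, patio, sauna, study, terrace
Level 3: attic, chapel, gallery, garage, studio, workshop
Level 4: den, vault

attic, chapel, gallery, garage, studio, workshop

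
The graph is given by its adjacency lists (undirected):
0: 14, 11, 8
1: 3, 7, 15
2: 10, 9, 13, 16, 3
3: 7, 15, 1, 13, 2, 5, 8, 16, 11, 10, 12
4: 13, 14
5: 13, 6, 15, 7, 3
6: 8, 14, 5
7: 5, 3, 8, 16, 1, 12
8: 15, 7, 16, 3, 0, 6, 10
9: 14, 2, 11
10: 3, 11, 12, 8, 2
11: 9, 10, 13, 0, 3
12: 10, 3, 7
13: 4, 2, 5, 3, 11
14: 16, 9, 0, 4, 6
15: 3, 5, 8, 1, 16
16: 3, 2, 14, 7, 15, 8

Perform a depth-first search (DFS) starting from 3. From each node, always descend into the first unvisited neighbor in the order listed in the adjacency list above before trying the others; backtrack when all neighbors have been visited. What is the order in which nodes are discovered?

3 → 7 → 5 → 13 → 4 → 14 → 16 → 2 → 10 → 11 → 9 → 0 → 8 → 15 → 1 → 6 → 12

Visit 3
3 → 7
7 → 5
5 → 13
13 → 4
4 → 14
14 → 16
16 → 2
2 → 10
10 → 11
11 → 9
11 → 0
0 → 8
8 → 15
15 → 1
8 → 6
10 → 12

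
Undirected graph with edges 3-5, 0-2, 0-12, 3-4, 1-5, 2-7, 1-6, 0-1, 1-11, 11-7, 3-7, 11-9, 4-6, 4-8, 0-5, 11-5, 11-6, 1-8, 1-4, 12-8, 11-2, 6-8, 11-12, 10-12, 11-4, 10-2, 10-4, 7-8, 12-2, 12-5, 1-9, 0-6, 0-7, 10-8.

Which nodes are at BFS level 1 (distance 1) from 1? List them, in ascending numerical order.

Level 0: 1
Level 1: 0, 4, 5, 6, 8, 9, 11
Level 2: 2, 3, 7, 10, 12

0, 4, 5, 6, 8, 9, 11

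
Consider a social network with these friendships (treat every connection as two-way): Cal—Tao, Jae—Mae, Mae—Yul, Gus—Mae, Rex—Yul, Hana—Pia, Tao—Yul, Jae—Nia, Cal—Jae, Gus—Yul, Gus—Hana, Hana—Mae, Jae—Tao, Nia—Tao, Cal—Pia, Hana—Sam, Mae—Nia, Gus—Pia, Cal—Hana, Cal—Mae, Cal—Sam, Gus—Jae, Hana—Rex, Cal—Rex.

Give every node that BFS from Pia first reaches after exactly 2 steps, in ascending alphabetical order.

Level 0: Pia
Level 1: Cal, Gus, Hana
Level 2: Jae, Mae, Rex, Sam, Tao, Yul
Level 3: Nia

Jae, Mae, Rex, Sam, Tao, Yul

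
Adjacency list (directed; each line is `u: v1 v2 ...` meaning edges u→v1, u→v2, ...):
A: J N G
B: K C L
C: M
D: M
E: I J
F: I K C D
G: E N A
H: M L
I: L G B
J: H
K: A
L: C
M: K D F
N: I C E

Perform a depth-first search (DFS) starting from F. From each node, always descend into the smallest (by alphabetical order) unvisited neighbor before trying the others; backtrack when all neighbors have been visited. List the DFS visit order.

F → C → M → D → K → A → G → E → I → B → L → J → H → N

Visit F
F → C
C → M
M → D
M → K
K → A
A → G
G → E
E → I
I → B
B → L
E → J
J → H
G → N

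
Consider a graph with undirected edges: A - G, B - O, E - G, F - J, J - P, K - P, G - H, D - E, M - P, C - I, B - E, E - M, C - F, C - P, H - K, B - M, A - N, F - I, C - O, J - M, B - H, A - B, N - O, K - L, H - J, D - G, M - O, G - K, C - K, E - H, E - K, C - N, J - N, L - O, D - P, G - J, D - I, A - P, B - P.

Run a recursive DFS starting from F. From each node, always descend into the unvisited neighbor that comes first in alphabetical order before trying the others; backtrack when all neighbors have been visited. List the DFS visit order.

Visit F
F → C
C → I
I → D
D → E
E → B
B → A
A → G
G → H
H → J
J → M
M → O
O → L
L → K
K → P
O → N

F -> C -> I -> D -> E -> B -> A -> G -> H -> J -> M -> O -> L -> K -> P -> N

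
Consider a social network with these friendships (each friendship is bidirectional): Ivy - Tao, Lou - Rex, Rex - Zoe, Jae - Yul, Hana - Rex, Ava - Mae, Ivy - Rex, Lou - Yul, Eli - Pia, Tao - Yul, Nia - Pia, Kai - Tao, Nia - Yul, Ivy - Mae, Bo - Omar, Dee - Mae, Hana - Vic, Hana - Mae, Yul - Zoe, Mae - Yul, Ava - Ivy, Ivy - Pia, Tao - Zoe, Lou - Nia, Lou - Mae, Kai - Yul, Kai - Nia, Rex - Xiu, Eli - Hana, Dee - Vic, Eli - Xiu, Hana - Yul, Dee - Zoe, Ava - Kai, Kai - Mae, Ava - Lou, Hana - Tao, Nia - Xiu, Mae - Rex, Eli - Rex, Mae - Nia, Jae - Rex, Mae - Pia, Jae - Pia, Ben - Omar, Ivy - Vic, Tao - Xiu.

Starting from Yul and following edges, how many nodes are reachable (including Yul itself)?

BFS from Yul visits: Yul, Hana, Jae, Kai, Lou, Mae, Nia, Tao, Zoe, Eli, Rex, Vic, Pia, Ava, Dee, Ivy, Xiu
Reachable nodes: 17 of 20 total.

17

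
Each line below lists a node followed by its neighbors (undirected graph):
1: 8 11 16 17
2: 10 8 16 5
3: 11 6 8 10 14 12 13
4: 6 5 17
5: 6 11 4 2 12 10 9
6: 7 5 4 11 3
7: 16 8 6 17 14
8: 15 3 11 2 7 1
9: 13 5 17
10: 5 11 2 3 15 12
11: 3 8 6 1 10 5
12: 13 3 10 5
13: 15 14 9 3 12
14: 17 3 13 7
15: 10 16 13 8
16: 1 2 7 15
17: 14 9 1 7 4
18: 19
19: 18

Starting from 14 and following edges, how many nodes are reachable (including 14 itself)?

BFS from 14 visits: 14, 17, 13, 7, 3, 9, 4, 1, 15, 12, 16, 8, 6, 11, 10, 5, 2
Reachable nodes: 17 of 19 total.

17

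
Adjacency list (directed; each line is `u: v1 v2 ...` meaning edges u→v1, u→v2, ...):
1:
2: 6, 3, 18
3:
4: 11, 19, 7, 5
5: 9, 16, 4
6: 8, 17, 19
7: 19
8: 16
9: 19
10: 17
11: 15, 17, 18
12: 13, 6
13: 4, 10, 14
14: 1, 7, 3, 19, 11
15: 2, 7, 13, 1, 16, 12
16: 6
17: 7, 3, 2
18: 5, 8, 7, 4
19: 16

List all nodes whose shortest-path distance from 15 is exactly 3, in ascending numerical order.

5, 8, 11, 17

Level 0: 15
Level 1: 1, 2, 7, 12, 13, 16
Level 2: 3, 4, 6, 10, 14, 18, 19
Level 3: 5, 8, 11, 17
Level 4: 9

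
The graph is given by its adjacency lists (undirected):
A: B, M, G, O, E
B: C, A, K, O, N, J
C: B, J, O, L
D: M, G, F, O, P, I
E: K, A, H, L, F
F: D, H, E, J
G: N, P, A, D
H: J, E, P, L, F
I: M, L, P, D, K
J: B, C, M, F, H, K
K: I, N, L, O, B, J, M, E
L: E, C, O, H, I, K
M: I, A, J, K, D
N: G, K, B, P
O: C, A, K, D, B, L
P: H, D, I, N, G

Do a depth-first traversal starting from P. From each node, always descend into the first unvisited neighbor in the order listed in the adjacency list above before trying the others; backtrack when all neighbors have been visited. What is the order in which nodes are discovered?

Visit P
P → H
H → J
J → B
B → C
C → O
O → A
A → M
M → I
I → L
L → E
E → K
K → N
N → G
G → D
D → F

P -> H -> J -> B -> C -> O -> A -> M -> I -> L -> E -> K -> N -> G -> D -> F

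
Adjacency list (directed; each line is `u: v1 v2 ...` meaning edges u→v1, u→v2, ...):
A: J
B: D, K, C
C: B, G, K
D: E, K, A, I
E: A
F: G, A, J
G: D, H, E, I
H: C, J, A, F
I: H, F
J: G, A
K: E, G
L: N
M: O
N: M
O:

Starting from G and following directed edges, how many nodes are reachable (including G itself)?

11

BFS from G visits: G, D, E, H, I, A, K, C, F, J, B
Reachable nodes: 11 of 15 total.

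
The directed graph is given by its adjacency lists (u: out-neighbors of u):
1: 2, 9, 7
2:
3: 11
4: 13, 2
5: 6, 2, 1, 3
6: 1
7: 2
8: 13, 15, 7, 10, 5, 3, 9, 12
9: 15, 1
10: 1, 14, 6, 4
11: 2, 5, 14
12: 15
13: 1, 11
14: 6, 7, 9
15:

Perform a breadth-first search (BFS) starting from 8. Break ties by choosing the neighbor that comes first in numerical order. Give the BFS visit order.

Visit 8; enqueue 3, 5, 7, 9, 10, 12, 13, 15 → queue [3, 5, 7, 9, 10, 12, 13, 15]
Visit 3; enqueue 11 → queue [5, 7, 9, 10, 12, 13, 15, 11]
Visit 5; enqueue 1, 2, 6 → queue [7, 9, 10, 12, 13, 15, 11, 1, 2, 6]
Visit 7 → queue [9, 10, 12, 13, 15, 11, 1, 2, 6]
Visit 9 → queue [10, 12, 13, 15, 11, 1, 2, 6]
Visit 10; enqueue 4, 14 → queue [12, 13, 15, 11, 1, 2, 6, 4, 14]
Visit 12 → queue [13, 15, 11, 1, 2, 6, 4, 14]
Visit 13 → queue [15, 11, 1, 2, 6, 4, 14]
Visit 15 → queue [11, 1, 2, 6, 4, 14]
Visit 11 → queue [1, 2, 6, 4, 14]
Visit 1 → queue [2, 6, 4, 14]
Visit 2 → queue [6, 4, 14]
Visit 6 → queue [4, 14]
Visit 4 → queue [14]
Visit 14 → queue []

8 -> 3 -> 5 -> 7 -> 9 -> 10 -> 12 -> 13 -> 15 -> 11 -> 1 -> 2 -> 6 -> 4 -> 14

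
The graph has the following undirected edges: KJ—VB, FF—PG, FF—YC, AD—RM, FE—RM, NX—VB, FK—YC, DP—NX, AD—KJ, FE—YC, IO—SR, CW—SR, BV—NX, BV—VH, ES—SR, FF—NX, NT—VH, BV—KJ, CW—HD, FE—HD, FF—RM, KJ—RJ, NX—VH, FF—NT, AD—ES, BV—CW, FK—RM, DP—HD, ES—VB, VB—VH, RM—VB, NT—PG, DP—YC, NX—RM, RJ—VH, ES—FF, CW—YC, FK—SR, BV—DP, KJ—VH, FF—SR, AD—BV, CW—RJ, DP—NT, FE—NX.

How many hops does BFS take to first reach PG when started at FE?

Level 0: FE
Level 1: HD, NX, RM, YC
Level 2: AD, BV, CW, DP, FF, FK, VB, VH
Level 3: ES, KJ, NT, PG, RJ, SR
Level 4: IO
PG first appears at level 3.

3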